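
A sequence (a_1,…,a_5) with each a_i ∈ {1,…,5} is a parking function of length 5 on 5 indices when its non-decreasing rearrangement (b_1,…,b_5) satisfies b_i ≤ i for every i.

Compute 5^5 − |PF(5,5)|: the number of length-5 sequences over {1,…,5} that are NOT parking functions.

1829

|PF| = (5+1−5)·(5+1)^{5−1} = 1×1296 = 1296 (Pollak)
One tuple (4,3,5,5,5) → sorted (3,4,5,5,5): b_1=3>1, not a PF.
So 3125 − 1296 = 1829 fail.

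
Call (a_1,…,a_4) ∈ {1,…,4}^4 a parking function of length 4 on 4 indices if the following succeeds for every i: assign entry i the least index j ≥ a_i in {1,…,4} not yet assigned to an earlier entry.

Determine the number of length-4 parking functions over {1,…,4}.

125

|PF(4,4)| = (5−4)·5^(4−1) = 1·125 = 125 [KW]
Example (3,4,2,1) → sorted (1,2,3,4): b_i ≤ i ∀i, a PF.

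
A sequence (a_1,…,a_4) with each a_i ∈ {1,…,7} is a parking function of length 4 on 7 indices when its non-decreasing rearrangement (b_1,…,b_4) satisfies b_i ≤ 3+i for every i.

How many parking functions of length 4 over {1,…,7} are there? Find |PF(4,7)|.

2048

#PF = (8−4)·8^(4−1) = 4 · 512 = 2048 (Pollak)
E.g. (2,7,2,6) → sorted (2,2,6,7): b_i ≤ 3+i ∀i, a PF.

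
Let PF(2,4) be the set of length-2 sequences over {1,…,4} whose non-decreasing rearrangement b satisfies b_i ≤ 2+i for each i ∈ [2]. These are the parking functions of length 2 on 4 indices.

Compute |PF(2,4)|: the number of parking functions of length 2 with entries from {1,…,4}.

|PF(2,4)| = (4−2+1)·(4+1)^(2−1) = 3·5 = 15 [KW]
Check (2,3) → sorted (2,3): b_i ≤ 2+i ∀i, a PF.

15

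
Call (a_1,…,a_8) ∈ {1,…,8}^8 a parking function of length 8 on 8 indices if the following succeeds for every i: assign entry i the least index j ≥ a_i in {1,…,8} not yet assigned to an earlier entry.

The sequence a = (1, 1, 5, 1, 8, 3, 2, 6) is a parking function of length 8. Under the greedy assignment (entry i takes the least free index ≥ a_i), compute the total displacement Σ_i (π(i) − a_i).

Σπ = 36 ({1..8} each once); Σa = 1+1+5+1+8+3+2+6 = 27; disp = 36−27 = 9.

9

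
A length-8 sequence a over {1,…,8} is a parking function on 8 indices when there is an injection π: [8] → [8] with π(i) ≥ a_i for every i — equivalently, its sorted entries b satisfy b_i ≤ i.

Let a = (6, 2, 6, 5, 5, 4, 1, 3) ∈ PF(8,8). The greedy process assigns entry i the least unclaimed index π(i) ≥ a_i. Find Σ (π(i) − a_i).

4

Σπ(i) = 1+…+8 = 36; Σa = 6+2+6+5+5+4+1+3 = 32; disp = 36−32 = 4.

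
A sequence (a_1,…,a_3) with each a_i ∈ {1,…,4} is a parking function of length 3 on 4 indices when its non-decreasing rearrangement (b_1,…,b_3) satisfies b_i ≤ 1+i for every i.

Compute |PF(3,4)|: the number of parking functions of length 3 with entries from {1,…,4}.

50

|PF| = (4+1−3)·(4+1)^{3−1} = 2×25 = 50 (Pollak)
E.g. (2,3,2) → sorted (2,2,3): b_i ≤ 1+i ∀i, a PF.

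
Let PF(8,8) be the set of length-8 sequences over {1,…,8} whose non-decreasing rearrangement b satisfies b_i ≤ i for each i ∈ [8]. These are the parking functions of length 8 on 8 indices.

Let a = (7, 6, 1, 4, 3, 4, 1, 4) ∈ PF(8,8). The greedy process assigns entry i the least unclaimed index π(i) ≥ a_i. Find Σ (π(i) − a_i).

6

Σπ(i) = 1+…+8 = 36; Σa = 7+6+1+4+3+4+1+4 = 30; disp = 36−30 = 6.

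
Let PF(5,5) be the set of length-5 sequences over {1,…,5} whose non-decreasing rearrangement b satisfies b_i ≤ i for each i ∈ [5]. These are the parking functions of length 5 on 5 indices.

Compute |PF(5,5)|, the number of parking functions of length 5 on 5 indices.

Count = (5+1−5)·(5+1)^{5−1} = 1·1296 = 1296 (Pollak)
Check (1,2,3,3,4) → sorted (1,2,3,3,4): b_i ≤ i ∀i, a PF.

1296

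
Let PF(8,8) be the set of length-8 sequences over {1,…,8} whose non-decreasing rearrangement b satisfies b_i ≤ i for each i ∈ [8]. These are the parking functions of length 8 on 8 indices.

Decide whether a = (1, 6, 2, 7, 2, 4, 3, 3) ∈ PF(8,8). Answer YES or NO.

YES

Sorted: b = (1, 2, 2, 3, 3, 4, 6, 7).
  b_1=1 ≤ 1
  b_2=2 ≤ 2
  b_3=2 ≤ 3
  b_4=3 ≤ 4
  b_5=3 ≤ 5
  b_6=4 ≤ 6
  b_7=6 ≤ 7
  b_8=7 ≤ 8
All bounds hold ⇒ YES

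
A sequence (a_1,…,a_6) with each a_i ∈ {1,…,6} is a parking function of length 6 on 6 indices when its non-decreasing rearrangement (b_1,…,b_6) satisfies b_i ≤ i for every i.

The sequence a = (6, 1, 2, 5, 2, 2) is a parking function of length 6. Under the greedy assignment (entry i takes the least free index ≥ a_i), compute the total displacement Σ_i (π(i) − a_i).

Σπ(i) = 1+…+6 = 21; Σa = 6+1+2+5+2+2 = 18; disp = 21−18 = 3.

3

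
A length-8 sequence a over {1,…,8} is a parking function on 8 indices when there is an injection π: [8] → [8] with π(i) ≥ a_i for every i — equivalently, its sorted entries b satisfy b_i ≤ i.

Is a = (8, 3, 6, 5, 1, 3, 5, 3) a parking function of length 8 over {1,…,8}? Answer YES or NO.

NO

Rearranged: b = (1, 3, 3, 3, 5, 5, 6, 8).
  b_1=1 ≤ 1
  b_2=3 > 2
  fails at i=2 ⇒ NO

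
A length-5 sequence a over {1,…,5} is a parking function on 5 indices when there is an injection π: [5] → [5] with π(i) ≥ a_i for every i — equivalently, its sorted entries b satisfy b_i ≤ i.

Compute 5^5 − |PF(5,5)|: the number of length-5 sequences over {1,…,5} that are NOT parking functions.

Count = 1·6^4 = 1·1296 = 1296
Example (5,3,5,3,4) → sorted (3,3,4,5,5): b_1=3>1, not a PF.
So 3125 − 1296 = 1829 fail.

1829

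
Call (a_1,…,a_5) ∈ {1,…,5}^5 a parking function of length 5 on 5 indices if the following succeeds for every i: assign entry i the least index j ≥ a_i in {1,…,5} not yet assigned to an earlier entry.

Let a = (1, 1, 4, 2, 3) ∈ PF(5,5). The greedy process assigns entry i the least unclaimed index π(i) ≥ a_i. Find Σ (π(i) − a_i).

Σπ = 5·6/2 = 15 (π permutes [5]); Σa = 1+1+4+2+3 = 11; disp = 15−11 = 4.

4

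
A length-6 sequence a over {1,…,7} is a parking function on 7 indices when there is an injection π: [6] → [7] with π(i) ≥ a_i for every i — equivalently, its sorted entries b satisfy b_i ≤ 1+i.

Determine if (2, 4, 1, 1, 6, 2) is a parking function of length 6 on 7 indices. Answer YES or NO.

YES

Sorted: b = (1, 1, 2, 2, 4, 6).
  b_1=1 ≤ 2
  b_2=1 ≤ 3
  b_3=2 ≤ 4
  b_4=2 ≤ 5
  b_5=4 ≤ 6
  b_6=6 ≤ 7
All bounds hold ⇒ YES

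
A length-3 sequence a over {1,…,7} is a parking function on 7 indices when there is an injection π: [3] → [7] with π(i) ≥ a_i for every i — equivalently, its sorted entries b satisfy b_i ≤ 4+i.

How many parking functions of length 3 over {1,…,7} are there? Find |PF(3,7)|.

Count = 5·8^2 = 5 · 64 = 320 (Konheim–Weiss)
One tuple (1,6,2) → sorted (1,2,6): b_i ≤ 4+i ∀i, a PF.

320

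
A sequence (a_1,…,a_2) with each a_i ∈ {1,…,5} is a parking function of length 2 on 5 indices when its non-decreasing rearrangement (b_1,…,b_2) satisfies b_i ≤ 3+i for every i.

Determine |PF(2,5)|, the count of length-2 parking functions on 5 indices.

|PF(2,5)| = (5−2+1)·(5+1)^(2−1) = 4 · 6 = 24 [KW]
Check (4,1) → sorted (1,4): b_i ≤ 3+i ∀i, a PF.

24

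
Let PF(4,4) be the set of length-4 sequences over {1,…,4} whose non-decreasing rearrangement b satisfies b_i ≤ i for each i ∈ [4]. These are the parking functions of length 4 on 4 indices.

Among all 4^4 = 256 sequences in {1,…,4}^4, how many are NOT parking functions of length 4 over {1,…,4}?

131

Count = 1·5^3 = 1·125 = 125 [KW]
Check (4,4,3,1) → sorted (1,3,4,4): b_2=3>2, not a PF.
4^4 − 125 = 256 − 125 = 131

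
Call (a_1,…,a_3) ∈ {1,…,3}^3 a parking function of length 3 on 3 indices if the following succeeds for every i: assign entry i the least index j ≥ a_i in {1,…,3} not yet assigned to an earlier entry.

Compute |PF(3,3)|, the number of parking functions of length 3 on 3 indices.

16

Count = 1·4^2 = 1×16 = 16 [KW]
Check (2,2,1) → sorted (1,2,2): b_i ≤ i ∀i, a PF.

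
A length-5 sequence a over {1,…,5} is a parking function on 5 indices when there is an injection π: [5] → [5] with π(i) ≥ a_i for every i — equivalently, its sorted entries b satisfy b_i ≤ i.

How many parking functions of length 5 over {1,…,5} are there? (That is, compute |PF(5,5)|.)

|PF(5,5)| = (5−5+1)·(5+1)^(5−1) = 1×1296 = 1296 (Pollak)
Example (5,2,2,1,3) → sorted (1,2,2,3,5): b_i ≤ i ∀i, a PF.

1296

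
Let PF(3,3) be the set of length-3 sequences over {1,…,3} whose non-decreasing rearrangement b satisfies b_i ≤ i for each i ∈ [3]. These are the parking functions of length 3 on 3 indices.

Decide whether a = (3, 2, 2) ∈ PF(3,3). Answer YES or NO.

NO

Sorted: b = (2, 2, 3).
  b_1=2 > 1
  fails at i=1 ⇒ NO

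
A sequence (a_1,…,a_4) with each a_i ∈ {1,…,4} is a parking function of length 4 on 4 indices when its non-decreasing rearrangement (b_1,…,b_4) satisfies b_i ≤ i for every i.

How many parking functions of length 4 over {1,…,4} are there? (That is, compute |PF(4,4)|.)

125

|PF| = (4−4+1)·(4+1)^(4−1) = 1·125 = 125 (Konheim–Weiss)
One tuple (1,2,3,3) → sorted (1,2,3,3): b_i ≤ i ∀i, a PF.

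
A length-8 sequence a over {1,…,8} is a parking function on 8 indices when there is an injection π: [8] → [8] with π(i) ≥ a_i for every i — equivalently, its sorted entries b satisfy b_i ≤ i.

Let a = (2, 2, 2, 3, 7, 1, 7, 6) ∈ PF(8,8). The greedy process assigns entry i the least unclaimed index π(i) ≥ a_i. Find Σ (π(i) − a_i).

Σπ(i) = 1+…+8 = 36; Σa = 2+2+2+3+7+1+7+6 = 30; disp = 36−30 = 6.

6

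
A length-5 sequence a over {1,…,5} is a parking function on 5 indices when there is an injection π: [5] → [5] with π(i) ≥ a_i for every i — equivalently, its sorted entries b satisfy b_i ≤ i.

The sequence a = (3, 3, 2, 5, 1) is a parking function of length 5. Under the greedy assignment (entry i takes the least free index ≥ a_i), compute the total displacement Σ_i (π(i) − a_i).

1

Σπ = 5·6/2 = 15 (π permutes [5]); Σa = 3+3+2+5+1 = 14; disp = 15−14 = 1.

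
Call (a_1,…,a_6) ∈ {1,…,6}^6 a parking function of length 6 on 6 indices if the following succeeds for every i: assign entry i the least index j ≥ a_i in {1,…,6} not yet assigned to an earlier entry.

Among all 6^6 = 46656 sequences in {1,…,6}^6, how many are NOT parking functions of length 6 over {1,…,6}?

29849

|PF| = (6+1−6)·(6+1)^{6−1} = 1×16807 = 16807 [KW]
One tuple (6,4,4,6,4,5) → sorted (4,4,4,5,6,6): b_1=4>1, not a PF.
6^6 − 16807 = 46656 − 16807 = 29849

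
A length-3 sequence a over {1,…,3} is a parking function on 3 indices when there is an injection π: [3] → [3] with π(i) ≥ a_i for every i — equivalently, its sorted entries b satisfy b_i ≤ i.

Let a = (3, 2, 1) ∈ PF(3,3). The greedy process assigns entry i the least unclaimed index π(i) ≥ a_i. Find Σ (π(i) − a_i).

0

Σπ(i) = 1+…+3 = 6; Σa = 3+2+1 = 6; disp = 6−6 = 0.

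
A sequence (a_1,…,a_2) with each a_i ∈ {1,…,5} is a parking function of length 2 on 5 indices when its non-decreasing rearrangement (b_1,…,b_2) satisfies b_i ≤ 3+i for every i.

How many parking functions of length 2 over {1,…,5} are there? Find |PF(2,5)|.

#PF = (5+1−2)·(5+1)^{2−1} = 4·6 = 24 (Konheim–Weiss)
Check (3,5) → sorted (3,5): b_i ≤ 3+i ∀i, a PF.

24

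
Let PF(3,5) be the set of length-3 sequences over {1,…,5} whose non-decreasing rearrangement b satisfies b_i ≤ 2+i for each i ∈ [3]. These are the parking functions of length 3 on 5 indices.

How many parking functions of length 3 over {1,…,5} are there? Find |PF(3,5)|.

108

|PF(3,5)| = (5+1−3)·(5+1)^{3−1} = 3 · 36 = 108
Example (5,1,3) → sorted (1,3,5): b_i ≤ 2+i ∀i, a PF.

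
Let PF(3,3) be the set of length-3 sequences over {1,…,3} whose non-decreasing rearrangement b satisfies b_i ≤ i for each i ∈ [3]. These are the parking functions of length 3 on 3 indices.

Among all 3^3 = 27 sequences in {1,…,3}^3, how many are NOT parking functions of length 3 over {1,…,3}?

11

|PF| = (3−3+1)·(3+1)^(3−1) = 1·16 = 16 [KW]
One tuple (3,3,2) → sorted (2,3,3): b_1=2>1, not a PF.
3^3 − 16 = 27 − 16 = 11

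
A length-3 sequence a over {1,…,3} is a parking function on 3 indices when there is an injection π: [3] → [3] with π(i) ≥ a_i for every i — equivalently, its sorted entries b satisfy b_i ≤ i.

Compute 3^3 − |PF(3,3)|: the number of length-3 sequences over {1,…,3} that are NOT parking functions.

11

|PF| = (3+1−3)·(3+1)^{3−1} = 1·16 = 16
Example (3,2,2) → sorted (2,2,3): b_1=2>1, not a PF.
So 27 − 16 = 11 fail.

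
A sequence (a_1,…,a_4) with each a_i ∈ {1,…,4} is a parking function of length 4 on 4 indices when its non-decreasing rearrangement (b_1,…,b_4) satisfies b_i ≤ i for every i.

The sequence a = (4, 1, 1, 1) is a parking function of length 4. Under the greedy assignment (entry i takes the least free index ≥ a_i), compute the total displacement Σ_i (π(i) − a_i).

Σπ = 10 ({1..4} each once); Σa = 4+1+1+1 = 7; disp = 10−7 = 3.

3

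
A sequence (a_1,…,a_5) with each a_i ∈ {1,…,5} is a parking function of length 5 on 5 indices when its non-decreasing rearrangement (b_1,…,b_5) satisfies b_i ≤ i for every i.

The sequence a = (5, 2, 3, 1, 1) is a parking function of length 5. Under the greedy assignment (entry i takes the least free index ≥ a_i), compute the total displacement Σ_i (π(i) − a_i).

Σπ = 15 ({1..5} each once); Σa = 5+2+3+1+1 = 12; disp = 15−12 = 3.

3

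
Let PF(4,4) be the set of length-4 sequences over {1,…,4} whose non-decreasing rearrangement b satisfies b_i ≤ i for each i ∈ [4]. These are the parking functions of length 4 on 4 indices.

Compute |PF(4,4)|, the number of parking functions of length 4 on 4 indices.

|PF| = (5−4)·5^(4−1) = 1×125 = 125 [KW]
E.g. (1,3,1,1) → sorted (1,1,1,3): b_i ≤ i ∀i, a PF.

125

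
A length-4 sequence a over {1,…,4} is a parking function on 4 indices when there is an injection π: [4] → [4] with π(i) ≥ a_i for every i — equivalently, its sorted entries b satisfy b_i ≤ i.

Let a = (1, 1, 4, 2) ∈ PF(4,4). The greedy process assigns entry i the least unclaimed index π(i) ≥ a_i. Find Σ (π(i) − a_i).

Σπ = 10 ({1..4} each once); Σa = 1+1+4+2 = 8; disp = 10−8 = 2.

2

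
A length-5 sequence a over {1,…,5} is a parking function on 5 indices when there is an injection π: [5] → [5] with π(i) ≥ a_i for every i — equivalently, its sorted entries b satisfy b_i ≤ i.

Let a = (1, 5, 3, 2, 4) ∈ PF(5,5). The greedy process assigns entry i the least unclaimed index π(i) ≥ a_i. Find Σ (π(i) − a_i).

Σπ = 15 ({1..5} each once); Σa = 1+5+3+2+4 = 15; disp = 15−15 = 0.

0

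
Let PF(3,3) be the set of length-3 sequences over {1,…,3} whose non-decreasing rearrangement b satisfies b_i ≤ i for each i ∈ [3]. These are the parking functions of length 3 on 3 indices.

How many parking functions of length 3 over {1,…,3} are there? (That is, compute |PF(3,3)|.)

Count = (3+1−3)·(3+1)^{3−1} = 1·16 = 16 [KW]
Check (1,1,1) → sorted (1,1,1): b_i ≤ i ∀i, a PF.

16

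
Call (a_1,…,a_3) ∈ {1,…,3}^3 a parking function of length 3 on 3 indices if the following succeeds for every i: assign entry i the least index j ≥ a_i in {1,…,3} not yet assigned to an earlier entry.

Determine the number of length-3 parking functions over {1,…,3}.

16

|PF| = (3−3+1)·(3+1)^(3−1) = 1×16 = 16 (Konheim–Weiss)
Example (1,1,2) → sorted (1,1,2): b_i ≤ i ∀i, a PF.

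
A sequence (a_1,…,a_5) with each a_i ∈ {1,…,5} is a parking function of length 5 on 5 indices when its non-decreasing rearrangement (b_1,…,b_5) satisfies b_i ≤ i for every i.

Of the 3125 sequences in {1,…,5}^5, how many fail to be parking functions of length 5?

1829

|PF(5,5)| = 1·6^4 = 1×1296 = 1296 (Pollak)
Example (5,3,5,5,2) → sorted (2,3,5,5,5): b_1=2>1, not a PF.
Total 3125; non-PF = 3125−1296 = 1829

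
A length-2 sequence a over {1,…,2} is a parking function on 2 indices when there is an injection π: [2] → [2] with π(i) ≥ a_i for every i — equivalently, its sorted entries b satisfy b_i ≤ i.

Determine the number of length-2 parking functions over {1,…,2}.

#PF = (3−2)·3^(2−1) = 1·3 = 3 [KW]
E.g. (2,1) → sorted (1,2): b_i ≤ i ∀i, a PF.

3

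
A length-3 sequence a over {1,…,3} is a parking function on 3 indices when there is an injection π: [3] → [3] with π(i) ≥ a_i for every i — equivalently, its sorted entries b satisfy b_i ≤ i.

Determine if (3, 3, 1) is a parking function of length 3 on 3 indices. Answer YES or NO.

Sorted: b = (1, 3, 3).
  b_1=1 ≤ 1
  b_2=3 > 2
  fails at i=2 ⇒ NO

NO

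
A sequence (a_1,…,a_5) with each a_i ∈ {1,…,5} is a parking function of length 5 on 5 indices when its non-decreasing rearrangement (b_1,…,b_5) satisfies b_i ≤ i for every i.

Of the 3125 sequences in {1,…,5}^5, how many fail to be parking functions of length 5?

1829

Count = (5+1−5)·(5+1)^{5−1} = 1·1296 = 1296
Example (2,2,5,4,4) → sorted (2,2,4,4,5): b_1=2>1, not a PF.
Total 3125; non-PF = 3125−1296 = 1829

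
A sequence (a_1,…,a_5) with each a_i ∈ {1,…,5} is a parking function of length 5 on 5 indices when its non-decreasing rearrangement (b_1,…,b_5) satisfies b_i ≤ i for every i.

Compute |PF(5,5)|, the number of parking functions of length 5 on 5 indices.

Count = (5−5+1)·(5+1)^(5−1) = 1×1296 = 1296 (Konheim–Weiss)
Check (2,2,4,1,3) → sorted (1,2,2,3,4): b_i ≤ i ∀i, a PF.

1296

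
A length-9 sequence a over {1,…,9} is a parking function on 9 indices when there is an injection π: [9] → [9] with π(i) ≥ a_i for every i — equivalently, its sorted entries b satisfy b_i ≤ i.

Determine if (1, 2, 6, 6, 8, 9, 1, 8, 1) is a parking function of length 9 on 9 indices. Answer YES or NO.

Order a: b = (1, 1, 1, 2, 6, 6, 8, 8, 9).
  b_1=1 ≤ 1
  b_2=1 ≤ 2
  b_3=1 ≤ 3
  b_4=2 ≤ 4
  b_5=6 > 5
  fails at i=5 ⇒ NO

NO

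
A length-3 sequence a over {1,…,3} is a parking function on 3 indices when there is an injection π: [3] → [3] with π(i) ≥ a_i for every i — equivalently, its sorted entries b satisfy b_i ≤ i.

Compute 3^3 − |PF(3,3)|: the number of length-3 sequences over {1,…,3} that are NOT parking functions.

|PF(3,3)| = (4−3)·4^(3−1) = 1 · 16 = 16
Check (2,2,2) → sorted (2,2,2): b_1=2>1, not a PF.
3^3 − 16 = 27 − 16 = 11

11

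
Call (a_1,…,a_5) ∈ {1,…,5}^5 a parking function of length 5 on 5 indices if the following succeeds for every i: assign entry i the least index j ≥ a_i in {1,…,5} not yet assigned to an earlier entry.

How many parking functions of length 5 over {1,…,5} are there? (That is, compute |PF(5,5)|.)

|PF(5,5)| = (5+1−5)·(5+1)^{5−1} = 1·1296 = 1296 (Konheim–Weiss)
One tuple (1,1,2,1,5) → sorted (1,1,1,2,5): b_i ≤ i ∀i, a PF.

1296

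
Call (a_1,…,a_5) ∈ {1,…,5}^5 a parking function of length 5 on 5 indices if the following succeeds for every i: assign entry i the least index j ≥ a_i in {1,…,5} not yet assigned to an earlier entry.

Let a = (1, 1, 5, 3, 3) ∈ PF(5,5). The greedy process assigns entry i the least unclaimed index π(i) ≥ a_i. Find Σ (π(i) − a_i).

2

Σπ = 15 ({1..5} each once); Σa = 1+1+5+3+3 = 13; disp = 15−13 = 2.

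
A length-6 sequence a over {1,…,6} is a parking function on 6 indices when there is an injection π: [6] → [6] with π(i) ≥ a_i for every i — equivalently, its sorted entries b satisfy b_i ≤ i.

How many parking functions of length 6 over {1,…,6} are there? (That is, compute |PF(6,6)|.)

16807

|PF| = (6+1−6)·(6+1)^{6−1} = 1×16807 = 16807 [KW]
E.g. (3,4,4,2,1,6) → sorted (1,2,3,4,4,6): b_i ≤ i ∀i, a PF.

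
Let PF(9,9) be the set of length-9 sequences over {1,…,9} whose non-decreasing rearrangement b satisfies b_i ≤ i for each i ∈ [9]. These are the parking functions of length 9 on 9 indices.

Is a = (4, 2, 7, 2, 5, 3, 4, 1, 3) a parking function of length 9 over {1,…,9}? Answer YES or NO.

Rearranged: b = (1, 2, 2, 3, 3, 4, 4, 5, 7).
  b_1=1 ≤ 1
  b_2=2 ≤ 2
  b_3=2 ≤ 3
  b_4=3 ≤ 4
  b_5=3 ≤ 5
  b_6=4 ≤ 6
  b_7=4 ≤ 7
  b_8=5 ≤ 8
  b_9=7 ≤ 9
All bounds hold ⇒ YES

YES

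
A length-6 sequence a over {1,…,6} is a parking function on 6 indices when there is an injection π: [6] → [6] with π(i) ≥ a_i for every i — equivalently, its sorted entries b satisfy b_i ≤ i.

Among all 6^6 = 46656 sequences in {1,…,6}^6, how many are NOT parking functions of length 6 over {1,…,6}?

#PF = (6−6+1)·(6+1)^(6−1) = 1 · 16807 = 16807
E.g. (5,5,6,6,3,4) → sorted (3,4,5,5,6,6): b_1=3>1, not a PF.
So 46656 − 16807 = 29849 fail.

29849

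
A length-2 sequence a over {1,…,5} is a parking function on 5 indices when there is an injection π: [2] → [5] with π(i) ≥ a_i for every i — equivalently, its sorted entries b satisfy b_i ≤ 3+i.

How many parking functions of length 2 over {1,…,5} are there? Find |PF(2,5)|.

24

|PF| = (6−2)·6^(2−1) = 4×6 = 24 (Pollak)
One tuple (5,3) → sorted (3,5): b_i ≤ 3+i ∀i, a PF.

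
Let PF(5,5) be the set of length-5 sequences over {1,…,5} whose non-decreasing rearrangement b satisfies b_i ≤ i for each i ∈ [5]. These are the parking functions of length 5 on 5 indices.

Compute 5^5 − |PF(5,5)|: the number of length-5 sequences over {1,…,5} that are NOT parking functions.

1829

|PF| = 1·6^4 = 1 · 1296 = 1296 (Konheim–Weiss)
Check (3,5,3,5,3) → sorted (3,3,3,5,5): b_1=3>1, not a PF.
So 3125 − 1296 = 1829 fail.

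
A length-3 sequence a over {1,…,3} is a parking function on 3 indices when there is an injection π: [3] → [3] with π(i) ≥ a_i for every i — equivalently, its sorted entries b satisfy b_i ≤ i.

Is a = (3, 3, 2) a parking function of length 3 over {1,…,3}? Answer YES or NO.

NO

Rearranged: b = (2, 3, 3).
  b_1=2 > 1
  fails at i=1 ⇒ NO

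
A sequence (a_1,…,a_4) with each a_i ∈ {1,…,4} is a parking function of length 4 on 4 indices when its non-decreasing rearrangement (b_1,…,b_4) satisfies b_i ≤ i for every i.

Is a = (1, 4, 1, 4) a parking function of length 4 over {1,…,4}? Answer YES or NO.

NO

Sorted: b = (1, 1, 4, 4).
  b_1=1 ≤ 1
  b_2=1 ≤ 2
  b_3=4 > 3
  fails at i=3 ⇒ NO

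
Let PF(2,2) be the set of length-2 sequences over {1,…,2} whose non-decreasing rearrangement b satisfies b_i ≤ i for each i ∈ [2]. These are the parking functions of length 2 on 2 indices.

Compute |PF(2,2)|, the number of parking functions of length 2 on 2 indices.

3

|PF| = (2−2+1)·(2+1)^(2−1) = 1×3 = 3 (Pollak)
Check (1,2) → sorted (1,2): b_i ≤ i ∀i, a PF.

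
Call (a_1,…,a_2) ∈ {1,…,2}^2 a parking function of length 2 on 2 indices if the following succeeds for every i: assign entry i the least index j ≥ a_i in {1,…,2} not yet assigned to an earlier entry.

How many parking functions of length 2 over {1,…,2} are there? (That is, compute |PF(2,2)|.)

3

|PF| = (3−2)·3^(2−1) = 1×3 = 3 (Konheim–Weiss)
E.g. (1,2) → sorted (1,2): b_i ≤ i ∀i, a PF.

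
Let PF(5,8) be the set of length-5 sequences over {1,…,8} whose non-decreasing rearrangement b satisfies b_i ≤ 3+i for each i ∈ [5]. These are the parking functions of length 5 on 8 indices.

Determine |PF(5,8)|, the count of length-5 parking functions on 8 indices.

26244

|PF(5,8)| = 4·9^4 = 4 · 6561 = 26244 (Konheim–Weiss)
One tuple (4,5,1,2,2) → sorted (1,2,2,4,5): b_i ≤ 3+i ∀i, a PF.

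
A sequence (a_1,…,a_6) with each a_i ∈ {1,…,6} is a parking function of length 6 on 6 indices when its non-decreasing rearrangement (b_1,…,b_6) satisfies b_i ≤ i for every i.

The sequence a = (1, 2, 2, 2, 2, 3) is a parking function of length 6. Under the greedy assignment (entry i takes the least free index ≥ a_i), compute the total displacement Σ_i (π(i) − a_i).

9

Σπ = 21 ({1..6} each once); Σa = 1+2+2+2+2+3 = 12; disp = 21−12 = 9.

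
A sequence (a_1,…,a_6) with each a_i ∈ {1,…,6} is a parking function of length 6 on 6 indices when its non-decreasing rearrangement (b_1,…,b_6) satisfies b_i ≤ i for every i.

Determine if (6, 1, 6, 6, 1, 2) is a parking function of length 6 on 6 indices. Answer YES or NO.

Order a: b = (1, 1, 2, 6, 6, 6).
  b_1=1 ≤ 1
  b_2=1 ≤ 2
  b_3=2 ≤ 3
  b_4=6 > 4
  fails at i=4 ⇒ NO

NO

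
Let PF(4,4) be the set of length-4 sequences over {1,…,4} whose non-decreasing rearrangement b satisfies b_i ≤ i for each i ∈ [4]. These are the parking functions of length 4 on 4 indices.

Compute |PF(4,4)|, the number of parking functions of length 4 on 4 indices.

125

#PF = 1·5^3 = 1 · 125 = 125 (Pollak)
One tuple (1,2,1,1) → sorted (1,1,1,2): b_i ≤ i ∀i, a PF.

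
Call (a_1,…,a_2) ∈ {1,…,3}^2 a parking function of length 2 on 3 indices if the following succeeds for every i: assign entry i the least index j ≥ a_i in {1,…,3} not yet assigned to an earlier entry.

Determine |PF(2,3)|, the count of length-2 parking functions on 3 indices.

8

Count = 2·4^1 = 2×4 = 8
Check (1,1) → sorted (1,1): b_i ≤ 1+i ∀i, a PF.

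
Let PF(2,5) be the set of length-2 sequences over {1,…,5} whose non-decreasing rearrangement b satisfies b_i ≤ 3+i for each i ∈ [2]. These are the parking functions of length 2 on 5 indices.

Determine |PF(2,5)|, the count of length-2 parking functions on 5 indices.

24

#PF = (6−2)·6^(2−1) = 4·6 = 24
E.g. (4,3) → sorted (3,4): b_i ≤ 3+i ∀i, a PF.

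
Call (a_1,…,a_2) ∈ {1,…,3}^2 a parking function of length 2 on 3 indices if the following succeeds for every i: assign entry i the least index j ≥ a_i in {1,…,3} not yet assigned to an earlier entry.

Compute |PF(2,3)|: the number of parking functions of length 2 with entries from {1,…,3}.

|PF(2,3)| = 2·4^1 = 2×4 = 8 (Konheim–Weiss)
Example (2,2) → sorted (2,2): b_i ≤ 1+i ∀i, a PF.

8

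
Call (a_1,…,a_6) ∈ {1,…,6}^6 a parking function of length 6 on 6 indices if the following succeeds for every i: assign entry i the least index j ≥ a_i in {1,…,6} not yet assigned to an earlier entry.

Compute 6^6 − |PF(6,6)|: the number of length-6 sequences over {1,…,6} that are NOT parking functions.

#PF = (7−6)·7^(6−1) = 1×16807 = 16807
Example (3,6,6,5,5,3) → sorted (3,3,5,5,6,6): b_1=3>1, not a PF.
6^6 − 16807 = 46656 − 16807 = 29849

29849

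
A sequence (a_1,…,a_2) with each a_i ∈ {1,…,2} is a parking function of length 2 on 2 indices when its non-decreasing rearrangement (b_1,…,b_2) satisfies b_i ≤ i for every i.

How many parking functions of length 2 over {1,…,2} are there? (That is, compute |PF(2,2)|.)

#PF = (2−2+1)·(2+1)^(2−1) = 1×3 = 3 (Pollak)
Example (2,1) → sorted (1,2): b_i ≤ i ∀i, a PF.

3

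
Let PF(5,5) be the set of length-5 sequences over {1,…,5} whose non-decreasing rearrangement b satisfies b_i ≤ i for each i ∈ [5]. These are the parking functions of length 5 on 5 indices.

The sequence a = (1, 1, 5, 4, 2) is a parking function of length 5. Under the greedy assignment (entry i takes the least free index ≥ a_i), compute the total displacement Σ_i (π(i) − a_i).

2

Σπ = 15 ({1..5} each once); Σa = 1+1+5+4+2 = 13; disp = 15−13 = 2.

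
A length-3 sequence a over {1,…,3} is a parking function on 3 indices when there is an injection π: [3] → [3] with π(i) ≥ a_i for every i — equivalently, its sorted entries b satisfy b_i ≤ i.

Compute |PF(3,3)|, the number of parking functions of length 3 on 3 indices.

16

#PF = (3+1−3)·(3+1)^{3−1} = 1 · 16 = 16 (Konheim–Weiss)
E.g. (1,1,3) → sorted (1,1,3): b_i ≤ i ∀i, a PF.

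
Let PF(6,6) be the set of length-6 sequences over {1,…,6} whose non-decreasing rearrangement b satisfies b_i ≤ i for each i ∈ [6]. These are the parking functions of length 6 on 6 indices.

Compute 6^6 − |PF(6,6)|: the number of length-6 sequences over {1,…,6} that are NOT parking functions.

29849

#PF = 1·7^5 = 1·16807 = 16807 (Pollak)
Example (4,3,2,3,6,5) → sorted (2,3,3,4,5,6): b_1=2>1, not a PF.
So 46656 − 16807 = 29849 fail.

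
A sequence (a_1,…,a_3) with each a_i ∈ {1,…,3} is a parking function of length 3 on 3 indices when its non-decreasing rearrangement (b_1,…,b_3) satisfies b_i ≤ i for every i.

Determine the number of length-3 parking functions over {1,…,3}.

16

|PF| = (4−3)·4^(3−1) = 1×16 = 16 [KW]
One tuple (1,2,3) → sorted (1,2,3): b_i ≤ i ∀i, a PF.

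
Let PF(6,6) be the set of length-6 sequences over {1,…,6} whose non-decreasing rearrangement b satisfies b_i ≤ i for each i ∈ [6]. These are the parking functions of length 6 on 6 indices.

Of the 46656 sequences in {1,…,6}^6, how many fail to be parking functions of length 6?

29849

|PF| = 1·7^5 = 1×16807 = 16807 (Konheim–Weiss)
E.g. (1,3,3,6,4,6) → sorted (1,3,3,4,6,6): b_2=3>2, not a PF.
6^6 − 16807 = 46656 − 16807 = 29849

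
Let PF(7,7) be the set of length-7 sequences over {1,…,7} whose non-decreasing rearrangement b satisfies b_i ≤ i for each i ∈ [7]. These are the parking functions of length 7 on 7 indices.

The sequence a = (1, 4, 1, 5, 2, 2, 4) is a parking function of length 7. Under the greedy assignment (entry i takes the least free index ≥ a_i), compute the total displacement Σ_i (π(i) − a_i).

Σπ = 7·8/2 = 28 (π permutes [7]); Σa = 1+4+1+5+2+2+4 = 19; disp = 28−19 = 9.

9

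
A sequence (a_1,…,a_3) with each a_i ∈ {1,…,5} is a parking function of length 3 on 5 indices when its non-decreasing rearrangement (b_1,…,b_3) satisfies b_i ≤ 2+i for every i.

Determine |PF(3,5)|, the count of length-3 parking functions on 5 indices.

108

#PF = (5−3+1)·(5+1)^(3−1) = 3·36 = 108
E.g. (2,4,2) → sorted (2,2,4): b_i ≤ 2+i ∀i, a PF.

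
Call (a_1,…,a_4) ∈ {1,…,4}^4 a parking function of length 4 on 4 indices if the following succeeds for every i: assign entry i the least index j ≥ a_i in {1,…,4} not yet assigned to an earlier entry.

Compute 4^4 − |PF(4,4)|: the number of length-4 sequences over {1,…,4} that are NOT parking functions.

131

|PF| = (5−4)·5^(4−1) = 1·125 = 125 [KW]
Check (4,3,4,3) → sorted (3,3,4,4): b_1=3>1, not a PF.
Total 256; non-PF = 256−125 = 131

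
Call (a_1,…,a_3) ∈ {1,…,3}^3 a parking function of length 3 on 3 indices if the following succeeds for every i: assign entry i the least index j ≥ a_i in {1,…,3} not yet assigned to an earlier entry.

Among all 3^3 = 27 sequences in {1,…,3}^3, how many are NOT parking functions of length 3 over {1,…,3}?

#PF = (4−3)·4^(3−1) = 1·16 = 16 (Pollak)
E.g. (2,3,3) → sorted (2,3,3): b_1=2>1, not a PF.
So 27 − 16 = 11 fail.

11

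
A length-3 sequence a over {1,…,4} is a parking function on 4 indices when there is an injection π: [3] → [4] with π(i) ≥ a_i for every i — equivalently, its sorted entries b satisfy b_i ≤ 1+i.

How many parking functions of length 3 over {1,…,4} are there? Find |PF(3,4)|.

50

|PF| = (4−3+1)·(4+1)^(3−1) = 2 · 25 = 50
Check (2,3,4) → sorted (2,3,4): b_i ≤ 1+i ∀i, a PF.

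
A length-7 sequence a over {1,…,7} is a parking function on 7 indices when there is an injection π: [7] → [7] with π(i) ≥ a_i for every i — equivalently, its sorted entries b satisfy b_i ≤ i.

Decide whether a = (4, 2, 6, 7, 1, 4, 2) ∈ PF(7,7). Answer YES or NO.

Sorted: b = (1, 2, 2, 4, 4, 6, 7).
  b_1=1 ≤ 1
  b_2=2 ≤ 2
  b_3=2 ≤ 3
  b_4=4 ≤ 4
  b_5=4 ≤ 5
  b_6=6 ≤ 6
  b_7=7 ≤ 7
All bounds hold ⇒ YES

YES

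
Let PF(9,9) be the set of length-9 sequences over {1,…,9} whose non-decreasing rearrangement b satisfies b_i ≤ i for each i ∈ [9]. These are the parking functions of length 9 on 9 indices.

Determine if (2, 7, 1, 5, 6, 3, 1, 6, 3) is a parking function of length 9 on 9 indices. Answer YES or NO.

Sorted: b = (1, 1, 2, 3, 3, 5, 6, 6, 7).
  b_1=1 ≤ 1
  b_2=1 ≤ 2
  b_3=2 ≤ 3
  b_4=3 ≤ 4
  b_5=3 ≤ 5
  b_6=5 ≤ 6
  b_7=6 ≤ 7
  b_8=6 ≤ 8
  b_9=7 ≤ 9
All bounds hold ⇒ YES

YES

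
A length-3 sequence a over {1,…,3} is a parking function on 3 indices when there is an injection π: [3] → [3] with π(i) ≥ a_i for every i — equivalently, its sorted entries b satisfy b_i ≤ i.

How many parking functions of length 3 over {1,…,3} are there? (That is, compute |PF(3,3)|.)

#PF = (3−3+1)·(3+1)^(3−1) = 1×16 = 16 (Pollak)
Example (1,1,2) → sorted (1,1,2): b_i ≤ i ∀i, a PF.

16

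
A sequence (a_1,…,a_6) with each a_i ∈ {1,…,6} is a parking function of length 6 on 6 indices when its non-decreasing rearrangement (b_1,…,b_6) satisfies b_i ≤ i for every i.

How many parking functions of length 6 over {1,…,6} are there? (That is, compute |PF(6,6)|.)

16807

#PF = (6+1−6)·(6+1)^{6−1} = 1 · 16807 = 16807
E.g. (4,1,3,1,4,5) → sorted (1,1,3,4,4,5): b_i ≤ i ∀i, a PF.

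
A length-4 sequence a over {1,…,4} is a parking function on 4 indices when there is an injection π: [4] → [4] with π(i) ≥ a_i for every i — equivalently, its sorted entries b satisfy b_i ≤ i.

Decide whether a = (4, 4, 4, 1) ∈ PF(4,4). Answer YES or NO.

Order a: b = (1, 4, 4, 4).
  b_1=1 ≤ 1
  b_2=4 > 2
  fails at i=2 ⇒ NO

NO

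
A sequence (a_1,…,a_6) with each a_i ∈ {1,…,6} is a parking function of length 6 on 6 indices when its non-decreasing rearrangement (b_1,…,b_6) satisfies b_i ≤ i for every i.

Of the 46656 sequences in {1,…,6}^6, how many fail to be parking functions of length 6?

29849

|PF| = 1·7^5 = 1×16807 = 16807 [KW]
E.g. (2,5,5,6,4,5) → sorted (2,4,5,5,5,6): b_1=2>1, not a PF.
So 46656 − 16807 = 29849 fail.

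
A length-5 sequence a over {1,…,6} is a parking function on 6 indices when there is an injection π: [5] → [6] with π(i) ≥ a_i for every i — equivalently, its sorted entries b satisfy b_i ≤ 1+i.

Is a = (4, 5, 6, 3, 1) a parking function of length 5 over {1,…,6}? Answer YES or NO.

Order a: b = (1, 3, 4, 5, 6).
  b_1=1 ≤ 2
  b_2=3 ≤ 3
  b_3=4 ≤ 4
  b_4=5 ≤ 5
  b_5=6 ≤ 6
All bounds hold ⇒ YES

YES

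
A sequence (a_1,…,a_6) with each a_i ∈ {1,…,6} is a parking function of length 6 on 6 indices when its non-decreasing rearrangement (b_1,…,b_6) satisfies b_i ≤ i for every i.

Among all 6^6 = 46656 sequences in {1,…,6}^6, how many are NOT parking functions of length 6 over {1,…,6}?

29849

Count = (7−6)·7^(6−1) = 1 · 16807 = 16807
Check (6,1,6,5,6,6) → sorted (1,5,6,6,6,6): b_2=5>2, not a PF.
Total 46656; non-PF = 46656−16807 = 29849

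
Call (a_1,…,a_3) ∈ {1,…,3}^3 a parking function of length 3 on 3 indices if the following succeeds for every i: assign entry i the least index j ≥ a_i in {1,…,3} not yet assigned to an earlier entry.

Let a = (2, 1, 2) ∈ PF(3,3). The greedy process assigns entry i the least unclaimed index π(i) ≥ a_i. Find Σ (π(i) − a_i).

Σπ(i) = 1+…+3 = 6; Σa = 2+1+2 = 5; disp = 6−5 = 1.

1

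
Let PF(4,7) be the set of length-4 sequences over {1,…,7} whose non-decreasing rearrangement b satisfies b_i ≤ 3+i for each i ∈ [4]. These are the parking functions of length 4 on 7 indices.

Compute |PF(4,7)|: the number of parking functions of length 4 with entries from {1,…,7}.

2048

|PF(4,7)| = (7+1−4)·(7+1)^{4−1} = 4·512 = 2048 [KW]
E.g. (2,6,1,4) → sorted (1,2,4,6): b_i ≤ 3+i ∀i, a PF.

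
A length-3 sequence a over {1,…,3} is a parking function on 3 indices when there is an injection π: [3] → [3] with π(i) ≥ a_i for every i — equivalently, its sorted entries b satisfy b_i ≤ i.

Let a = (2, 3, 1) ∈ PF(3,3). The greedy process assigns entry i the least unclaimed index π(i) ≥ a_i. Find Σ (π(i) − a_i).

Σπ = 3·4/2 = 6 (π permutes [3]); Σa = 2+3+1 = 6; disp = 6−6 = 0.

0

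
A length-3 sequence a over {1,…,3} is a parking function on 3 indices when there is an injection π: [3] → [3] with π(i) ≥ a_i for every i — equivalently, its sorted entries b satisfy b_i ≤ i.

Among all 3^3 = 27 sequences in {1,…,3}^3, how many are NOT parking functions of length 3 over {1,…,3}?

#PF = (4−3)·4^(3−1) = 1 · 16 = 16 (Konheim–Weiss)
E.g. (3,3,3) → sorted (3,3,3): b_1=3>1, not a PF.
Total 27; non-PF = 27−16 = 11

11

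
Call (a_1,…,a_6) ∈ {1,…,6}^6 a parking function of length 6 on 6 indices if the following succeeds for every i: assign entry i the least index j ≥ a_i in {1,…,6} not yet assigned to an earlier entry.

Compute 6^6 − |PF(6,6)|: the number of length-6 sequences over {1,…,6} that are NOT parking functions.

29849

Count = 1·7^5 = 1·16807 = 16807
One tuple (3,4,5,2,4,3) → sorted (2,3,3,4,4,5): b_1=2>1, not a PF.
6^6 − 16807 = 46656 − 16807 = 29849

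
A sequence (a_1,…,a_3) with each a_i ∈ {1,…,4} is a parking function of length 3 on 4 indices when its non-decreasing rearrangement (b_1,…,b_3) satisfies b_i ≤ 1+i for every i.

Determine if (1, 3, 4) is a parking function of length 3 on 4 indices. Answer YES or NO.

Order a: b = (1, 3, 4).
  b_1=1 ≤ 2
  b_2=3 ≤ 3
  b_3=4 ≤ 4
All bounds hold ⇒ YES

YES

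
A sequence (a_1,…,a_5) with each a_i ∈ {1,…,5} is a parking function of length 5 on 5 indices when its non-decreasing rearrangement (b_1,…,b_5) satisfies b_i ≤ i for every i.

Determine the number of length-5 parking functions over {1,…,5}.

1296

Count = 1·6^4 = 1×1296 = 1296 [KW]
One tuple (1,1,2,4,2) → sorted (1,1,2,2,4): b_i ≤ i ∀i, a PF.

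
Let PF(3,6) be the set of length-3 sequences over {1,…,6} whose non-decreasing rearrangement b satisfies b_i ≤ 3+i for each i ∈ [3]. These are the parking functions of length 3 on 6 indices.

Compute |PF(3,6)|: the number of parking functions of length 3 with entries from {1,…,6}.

#PF = (6+1−3)·(6+1)^{3−1} = 4×49 = 196 (Konheim–Weiss)
Example (1,2,3) → sorted (1,2,3): b_i ≤ 3+i ∀i, a PF.

196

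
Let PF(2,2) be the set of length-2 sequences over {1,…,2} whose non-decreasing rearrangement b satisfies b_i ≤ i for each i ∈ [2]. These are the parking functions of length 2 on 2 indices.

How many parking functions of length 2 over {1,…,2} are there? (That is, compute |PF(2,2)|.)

3

Count = 1·3^1 = 1 · 3 = 3
E.g. (1,1) → sorted (1,1): b_i ≤ i ∀i, a PF.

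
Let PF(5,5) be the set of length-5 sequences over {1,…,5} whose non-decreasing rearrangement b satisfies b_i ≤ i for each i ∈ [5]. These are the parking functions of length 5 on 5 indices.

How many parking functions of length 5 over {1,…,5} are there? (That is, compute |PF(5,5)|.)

1296

Count = 1·6^4 = 1 · 1296 = 1296
Example (1,1,3,4,4) → sorted (1,1,3,4,4): b_i ≤ i ∀i, a PF.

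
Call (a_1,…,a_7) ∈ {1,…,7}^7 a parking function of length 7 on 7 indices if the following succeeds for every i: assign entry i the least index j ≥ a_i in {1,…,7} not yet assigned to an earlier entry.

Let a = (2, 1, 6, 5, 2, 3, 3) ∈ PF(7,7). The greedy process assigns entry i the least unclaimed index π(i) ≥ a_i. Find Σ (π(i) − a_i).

6

Σπ = 7·8/2 = 28 (π permutes [7]); Σa = 2+1+6+5+2+3+3 = 22; disp = 28−22 = 6.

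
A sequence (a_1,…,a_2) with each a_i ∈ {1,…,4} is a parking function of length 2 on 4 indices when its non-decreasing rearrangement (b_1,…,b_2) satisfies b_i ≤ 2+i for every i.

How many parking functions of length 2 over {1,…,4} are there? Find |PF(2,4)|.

|PF(2,4)| = 3·5^1 = 3×5 = 15
One tuple (3,3) → sorted (3,3): b_i ≤ 2+i ∀i, a PF.

15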